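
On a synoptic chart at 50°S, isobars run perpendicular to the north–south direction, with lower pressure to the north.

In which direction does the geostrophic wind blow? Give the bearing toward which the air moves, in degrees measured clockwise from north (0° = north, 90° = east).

The pressure-gradient force points toward the north (bearing 000°).
Geostrophic balance: in the Southern Hemisphere the Coriolis force deflects motion to the left, so the geostrophic wind blows 90° to the left of the pressure-gradient force (low pressure on the right).
Rotating 000° by 90° counterclockwise gives 270° — the wind blows toward the west.

270°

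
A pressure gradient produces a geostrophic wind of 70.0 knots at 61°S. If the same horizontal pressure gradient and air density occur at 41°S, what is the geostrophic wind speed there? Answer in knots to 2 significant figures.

93 knots

With the same pressure gradient and density, V_g ∝ 1/f ∝ 1/sin φ.
V₂ = V₁ · sin φ₁ / sin φ₂ = 70.0 × sin 61° / sin 41°
V₂ = 70.0 × 0.8746/0.6561 = 93 knots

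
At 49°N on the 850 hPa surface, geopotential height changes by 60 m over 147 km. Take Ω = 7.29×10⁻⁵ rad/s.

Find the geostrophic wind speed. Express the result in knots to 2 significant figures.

71 knots

Coriolis parameter at 49°N:
f = 2Ω sin φ = 2 × 7.29×10⁻⁵ × sin 49° = 1.10×10⁻⁴ s⁻¹
Height gradient: |∂Z/∂n| = 60 m / 147000 m = 4.08×10⁻⁴
On a pressure surface, geostrophic balance gives V_g = (g/f)|∂Z/∂n|:
V_g = 9.81 × 4.08×10⁻⁴ / 1.10×10⁻⁴ = 36.4 m/s
Converting: 36.4 m/s × 1.944 = 71 knots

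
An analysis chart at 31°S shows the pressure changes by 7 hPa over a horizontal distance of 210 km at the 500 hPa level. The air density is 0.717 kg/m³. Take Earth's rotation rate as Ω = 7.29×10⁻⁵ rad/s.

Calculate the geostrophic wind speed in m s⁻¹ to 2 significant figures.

62 m s⁻¹

Coriolis parameter at 31°S:
f = 2Ω sin φ = 2 × 7.29×10⁻⁵ × sin 31° = 7.51×10⁻⁵ s⁻¹
Pressure gradient: |∂P/∂n| = 700 Pa / 210000 m = 3.33×10⁻³ Pa/m
Geostrophic balance (pressure-gradient force = Coriolis force):
V_g = (1/(fρ)) |∂P/∂n| = 3.33×10⁻³ / (7.51×10⁻⁵ × 0.717) = 61.9 m/s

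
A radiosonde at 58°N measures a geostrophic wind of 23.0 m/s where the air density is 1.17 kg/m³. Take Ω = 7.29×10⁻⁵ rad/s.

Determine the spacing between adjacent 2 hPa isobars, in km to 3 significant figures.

60.1 km

Coriolis parameter at 58°N:
f = 2Ω sin φ = 2 × 7.29×10⁻⁵ × sin 58° = 1.24×10⁻⁴ s⁻¹
Geostrophic balance rearranged: |∂P/∂n| = f ρ V_g
|∂P/∂n| = 1.24×10⁻⁴ × 1.17 × 23.0 = 3.33×10⁻³ Pa/m
Isobar spacing: Δn = ΔP/|∂P/∂n| = 200 Pa / 3.33×10⁻³ Pa/m = 60109 m ≈ 60.1 km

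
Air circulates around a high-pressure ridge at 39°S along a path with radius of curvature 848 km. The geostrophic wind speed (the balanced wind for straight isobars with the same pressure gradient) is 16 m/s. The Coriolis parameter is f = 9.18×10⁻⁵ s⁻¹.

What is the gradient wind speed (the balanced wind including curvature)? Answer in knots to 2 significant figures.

44 knots

Around a high, pressure-gradient force acts outward with centrifugal, so Coriolis balances both:
fV = (1/ρ)|∂P/∂n| + V²/R  →  V² − fR·V + fR·V_g = 0
With fR = 9.18×10⁻⁵ × 848×10³ m = 77.8 m/s:
V = [fR − √((fR)² − 4 fR V_g)]/2 = [77.8 − √(77.8² − 4×77.8×16)]/2 = 22.5 m/s
Supergeostrophic (V > V_g = 16 m/s), as expected around a high.
Converting: 22.5 m/s × 1.944 = 44 knots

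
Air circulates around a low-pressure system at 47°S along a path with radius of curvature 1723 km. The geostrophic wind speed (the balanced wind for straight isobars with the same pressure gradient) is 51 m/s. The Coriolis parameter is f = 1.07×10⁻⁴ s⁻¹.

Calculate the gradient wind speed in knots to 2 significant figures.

81 knots

Around a low, centrifugal force acts outward with Coriolis, so pressure-gradient force balances both:
(1/ρ)|∂P/∂n| = fV + V²/R  →  V² + fR·V − fR·V_g = 0
With fR = 1.07×10⁻⁴ × 1723×10³ m = 184 m/s:
V = [−fR + √((fR)² + 4 fR V_g)]/2 = [−184 + √(184² + 4×184×51)]/2 = 41.6 m/s
Subgeostrophic (V < V_g = 51 m/s), as expected around a low.
Converting: 41.6 m/s × 1.944 = 81 knots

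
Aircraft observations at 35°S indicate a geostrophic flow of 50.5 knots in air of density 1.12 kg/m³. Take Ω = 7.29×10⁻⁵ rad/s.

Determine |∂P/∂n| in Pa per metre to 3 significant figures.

Coriolis parameter at 35°S:
f = 2Ω sin φ = 2 × 7.29×10⁻⁵ × sin 35° = 8.36×10⁻⁵ s⁻¹
Wind speed in SI: 50.5 knots = 26.0 m/s
Geostrophic balance rearranged: |∂P/∂n| = f ρ V_g
|∂P/∂n| = 8.36×10⁻⁵ × 1.12 × 26.0 = 2.43×10⁻³ Pa/m

2.43×10⁻³ Pa/m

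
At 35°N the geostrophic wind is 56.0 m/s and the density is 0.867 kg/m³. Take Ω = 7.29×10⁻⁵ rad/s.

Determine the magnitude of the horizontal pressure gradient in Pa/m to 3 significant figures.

Coriolis parameter at 35°N:
f = 2Ω sin φ = 2 × 7.29×10⁻⁵ × sin 35° = 8.36×10⁻⁵ s⁻¹
Geostrophic balance rearranged: |∂P/∂n| = f ρ V_g
|∂P/∂n| = 8.36×10⁻⁵ × 0.867 × 56.0 = 4.06×10⁻³ Pa/m

4.06×10⁻³ Pa/m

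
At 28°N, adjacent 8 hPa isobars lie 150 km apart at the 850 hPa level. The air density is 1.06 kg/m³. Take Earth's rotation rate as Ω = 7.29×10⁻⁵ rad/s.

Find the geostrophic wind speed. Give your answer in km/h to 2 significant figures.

Coriolis parameter at 28°N:
f = 2Ω sin φ = 2 × 7.29×10⁻⁵ × sin 28° = 6.84×10⁻⁵ s⁻¹
Pressure gradient: |∂P/∂n| = 800 Pa / 150000 m = 5.33×10⁻³ Pa/m
Geostrophic balance (pressure-gradient force = Coriolis force):
V_g = (1/(fρ)) |∂P/∂n| = 5.33×10⁻³ / (6.84×10⁻⁵ × 1.06) = 73.5 m/s
Converting: 73.5 m/s × 3.6 = 260 km/h

260 km/h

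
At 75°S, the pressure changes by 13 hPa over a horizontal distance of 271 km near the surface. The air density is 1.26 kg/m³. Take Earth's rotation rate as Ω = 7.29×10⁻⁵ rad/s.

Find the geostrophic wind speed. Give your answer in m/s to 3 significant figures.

Coriolis parameter at 75°S:
f = 2Ω sin φ = 2 × 7.29×10⁻⁵ × sin 75° = 1.41×10⁻⁴ s⁻¹
Pressure gradient: |∂P/∂n| = 1300 Pa / 271000 m = 4.80×10⁻³ Pa/m
Geostrophic balance (pressure-gradient force = Coriolis force):
V_g = (1/(fρ)) |∂P/∂n| = 4.80×10⁻³ / (1.41×10⁻⁴ × 1.26) = 27.0 m/s

27.0 m/s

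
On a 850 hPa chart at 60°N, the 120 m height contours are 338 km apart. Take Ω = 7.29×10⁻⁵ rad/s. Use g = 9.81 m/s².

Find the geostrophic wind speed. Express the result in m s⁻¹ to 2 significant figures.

Coriolis parameter at 60°N:
f = 2Ω sin φ = 2 × 7.29×10⁻⁵ × sin 60° = 1.26×10⁻⁴ s⁻¹
Height gradient: |∂Z/∂n| = 120 m / 338000 m = 3.55×10⁻⁴
On a pressure surface, geostrophic balance gives V_g = (g/f)|∂Z/∂n|:
V_g = 9.81 × 3.55×10⁻⁴ / 1.26×10⁻⁴ = 27.6 m/s

28 m s⁻¹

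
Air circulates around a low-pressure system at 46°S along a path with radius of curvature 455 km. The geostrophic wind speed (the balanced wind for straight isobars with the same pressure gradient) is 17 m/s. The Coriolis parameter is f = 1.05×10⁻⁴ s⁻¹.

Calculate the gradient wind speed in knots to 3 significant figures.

Around a low, centrifugal force acts outward with Coriolis, so pressure-gradient force balances both:
(1/ρ)|∂P/∂n| = fV + V²/R  →  V² + fR·V − fR·V_g = 0
With fR = 1.05×10⁻⁴ × 455×10³ m = 47.8 m/s:
V = [−fR + √((fR)² + 4 fR V_g)]/2 = [−47.8 + √(47.8² + 4×47.8×17)]/2 = 13.3 m/s
Subgeostrophic (V < V_g = 17 m/s), as expected around a low.
Converting: 13.3 m/s × 1.944 = 25.8 knots

25.8 knots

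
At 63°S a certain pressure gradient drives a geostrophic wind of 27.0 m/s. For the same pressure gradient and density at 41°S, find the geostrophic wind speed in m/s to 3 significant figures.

With the same pressure gradient and density, V_g ∝ 1/f ∝ 1/sin φ.
V₂ = V₁ · sin φ₁ / sin φ₂ = 27.0 × sin 63° / sin 41°
V₂ = 27.0 × 0.8910/0.6561 = 36.7 m/s

36.7 m/s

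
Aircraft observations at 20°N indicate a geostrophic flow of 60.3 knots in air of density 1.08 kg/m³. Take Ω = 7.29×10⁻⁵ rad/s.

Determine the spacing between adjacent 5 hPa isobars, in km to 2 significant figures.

Coriolis parameter at 20°N:
f = 2Ω sin φ = 2 × 7.29×10⁻⁵ × sin 20° = 4.99×10⁻⁵ s⁻¹
Wind speed in SI: 60.3 knots = 31.0 m/s
Geostrophic balance rearranged: |∂P/∂n| = f ρ V_g
|∂P/∂n| = 4.99×10⁻⁵ × 1.08 × 31.0 = 1.67×10⁻³ Pa/m
Isobar spacing: Δn = ΔP/|∂P/∂n| = 500 Pa / 1.67×10⁻³ Pa/m = 299283 m ≈ 300 km

300 km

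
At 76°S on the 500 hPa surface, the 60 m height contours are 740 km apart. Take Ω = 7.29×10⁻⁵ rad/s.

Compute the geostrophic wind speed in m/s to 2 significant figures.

5.6 m/s

Coriolis parameter at 76°S:
f = 2Ω sin φ = 2 × 7.29×10⁻⁵ × sin 76° = 1.41×10⁻⁴ s⁻¹
Height gradient: |∂Z/∂n| = 60 m / 740000 m = 8.11×10⁻⁵
On a pressure surface, geostrophic balance gives V_g = (g/f)|∂Z/∂n|:
V_g = 9.81 × 8.11×10⁻⁵ / 1.41×10⁻⁴ = 5.62 m/s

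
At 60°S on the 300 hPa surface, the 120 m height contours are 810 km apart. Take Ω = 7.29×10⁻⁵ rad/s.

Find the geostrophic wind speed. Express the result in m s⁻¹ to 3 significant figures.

Coriolis parameter at 60°S:
f = 2Ω sin φ = 2 × 7.29×10⁻⁵ × sin 60° = 1.26×10⁻⁴ s⁻¹
Height gradient: |∂Z/∂n| = 120 m / 810000 m = 1.48×10⁻⁴
On a pressure surface, geostrophic balance gives V_g = (g/f)|∂Z/∂n|:
V_g = 9.81 × 1.48×10⁻⁴ / 1.26×10⁻⁴ = 11.5 m/s

11.5 m s⁻¹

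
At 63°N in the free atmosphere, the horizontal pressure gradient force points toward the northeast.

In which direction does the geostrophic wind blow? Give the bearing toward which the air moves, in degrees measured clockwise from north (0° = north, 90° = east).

135°

The pressure-gradient force points toward the northeast (bearing 045°).
Geostrophic balance: in the Northern Hemisphere the Coriolis force deflects motion to the right, so the geostrophic wind blows 90° to the right of the pressure-gradient force (low pressure on the left).
Rotating 045° by 90° clockwise gives 135° — the wind blows toward the southeast.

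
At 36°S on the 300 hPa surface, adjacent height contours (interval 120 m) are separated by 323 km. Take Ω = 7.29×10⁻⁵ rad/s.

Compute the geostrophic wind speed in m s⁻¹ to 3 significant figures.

Coriolis parameter at 36°S:
f = 2Ω sin φ = 2 × 7.29×10⁻⁵ × sin 36° = 8.57×10⁻⁵ s⁻¹
Height gradient: |∂Z/∂n| = 120 m / 323000 m = 3.72×10⁻⁴
On a pressure surface, geostrophic balance gives V_g = (g/f)|∂Z/∂n|:
V_g = 9.81 × 3.72×10⁻⁴ / 8.57×10⁻⁵ = 42.5 m/s

42.5 m s⁻¹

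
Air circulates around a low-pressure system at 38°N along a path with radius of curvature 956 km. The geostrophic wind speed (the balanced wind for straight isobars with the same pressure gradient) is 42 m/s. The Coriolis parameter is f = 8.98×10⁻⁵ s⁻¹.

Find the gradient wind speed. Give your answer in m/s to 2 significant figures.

31 m/s

Around a low, centrifugal force acts outward with Coriolis, so pressure-gradient force balances both:
(1/ρ)|∂P/∂n| = fV + V²/R  →  V² + fR·V − fR·V_g = 0
With fR = 8.98×10⁻⁵ × 956×10³ m = 85.8 m/s:
V = [−fR + √((fR)² + 4 fR V_g)]/2 = [−85.8 + √(85.8² + 4×85.8×42)]/2 = 30.9 m/s
Subgeostrophic (V < V_g = 42 m/s), as expected around a low.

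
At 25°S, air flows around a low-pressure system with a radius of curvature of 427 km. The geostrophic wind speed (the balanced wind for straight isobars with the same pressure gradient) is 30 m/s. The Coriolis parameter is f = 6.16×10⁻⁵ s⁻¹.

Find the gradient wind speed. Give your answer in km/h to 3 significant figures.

Around a low, centrifugal force acts outward with Coriolis, so pressure-gradient force balances both:
(1/ρ)|∂P/∂n| = fV + V²/R  →  V² + fR·V − fR·V_g = 0
With fR = 6.16×10⁻⁵ × 427×10³ m = 26.3 m/s:
V = [−fR + √((fR)² + 4 fR V_g)]/2 = [−26.3 + √(26.3² + 4×26.3×30)]/2 = 17.9 m/s
Subgeostrophic (V < V_g = 30 m/s), as expected around a low.
Converting: 17.9 m/s × 3.6 = 64.3 km/h

64.3 km/h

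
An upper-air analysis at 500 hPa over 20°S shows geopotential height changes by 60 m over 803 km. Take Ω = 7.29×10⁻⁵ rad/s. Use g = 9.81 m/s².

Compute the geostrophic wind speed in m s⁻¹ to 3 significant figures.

14.7 m s⁻¹

Coriolis parameter at 20°S:
f = 2Ω sin φ = 2 × 7.29×10⁻⁵ × sin 20° = 4.99×10⁻⁵ s⁻¹
Height gradient: |∂Z/∂n| = 60 m / 803000 m = 7.47×10⁻⁵
On a pressure surface, geostrophic balance gives V_g = (g/f)|∂Z/∂n|:
V_g = 9.81 × 7.47×10⁻⁵ / 4.99×10⁻⁵ = 14.7 m/s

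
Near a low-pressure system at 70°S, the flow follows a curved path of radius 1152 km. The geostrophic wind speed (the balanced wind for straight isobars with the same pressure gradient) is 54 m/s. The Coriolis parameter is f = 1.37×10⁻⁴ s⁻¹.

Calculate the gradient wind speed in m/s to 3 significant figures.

Around a low, centrifugal force acts outward with Coriolis, so pressure-gradient force balances both:
(1/ρ)|∂P/∂n| = fV + V²/R  →  V² + fR·V − fR·V_g = 0
With fR = 1.37×10⁻⁴ × 1152×10³ m = 158 m/s:
V = [−fR + √((fR)² + 4 fR V_g)]/2 = [−158 + √(158² + 4×158×54)]/2 = 42.5 m/s
Subgeostrophic (V < V_g = 54 m/s), as expected around a low.

42.5 m/s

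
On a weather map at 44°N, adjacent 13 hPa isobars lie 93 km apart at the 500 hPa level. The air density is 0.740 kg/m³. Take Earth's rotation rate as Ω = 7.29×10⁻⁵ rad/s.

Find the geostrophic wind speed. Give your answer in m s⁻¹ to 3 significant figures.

Coriolis parameter at 44°N:
f = 2Ω sin φ = 2 × 7.29×10⁻⁵ × sin 44° = 1.01×10⁻⁴ s⁻¹
Pressure gradient: |∂P/∂n| = 1300 Pa / 93000 m = 1.40×10⁻² Pa/m
Geostrophic balance (pressure-gradient force = Coriolis force):
V_g = (1/(fρ)) |∂P/∂n| = 1.40×10⁻² / (1.01×10⁻⁴ × 0.740) = 187 m/s

187 m s⁻¹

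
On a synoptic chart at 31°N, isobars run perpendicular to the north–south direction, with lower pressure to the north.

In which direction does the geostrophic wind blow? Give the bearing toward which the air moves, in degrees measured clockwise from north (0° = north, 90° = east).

The pressure-gradient force points toward the north (bearing 000°).
Geostrophic balance: in the Northern Hemisphere the Coriolis force deflects motion to the right, so the geostrophic wind blows 90° to the right of the pressure-gradient force (low pressure on the left).
Rotating 000° by 90° clockwise gives 090° — the wind blows toward the east.

090°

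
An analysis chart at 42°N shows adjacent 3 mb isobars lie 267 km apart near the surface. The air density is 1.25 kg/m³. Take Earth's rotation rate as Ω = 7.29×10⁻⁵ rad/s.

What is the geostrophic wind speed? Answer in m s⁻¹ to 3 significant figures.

Coriolis parameter at 42°N:
f = 2Ω sin φ = 2 × 7.29×10⁻⁵ × sin 42° = 9.76×10⁻⁵ s⁻¹
Pressure gradient: |∂P/∂n| = 300 Pa / 267000 m = 1.12×10⁻³ Pa/m
Geostrophic balance (pressure-gradient force = Coriolis force):
V_g = (1/(fρ)) |∂P/∂n| = 1.12×10⁻³ / (9.76×10⁻⁵ × 1.25) = 9.21 m/s

9.21 m s⁻¹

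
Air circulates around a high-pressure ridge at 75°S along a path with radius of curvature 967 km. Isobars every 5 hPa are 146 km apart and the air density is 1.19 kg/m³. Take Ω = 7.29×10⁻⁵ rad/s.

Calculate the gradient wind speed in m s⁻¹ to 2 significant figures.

Coriolis parameter at 75°S:
f = 2Ω sin φ = 2 × 7.29×10⁻⁵ × sin 75° = 1.41×10⁻⁴ s⁻¹
Pressure gradient: |∂P/∂n| = 500 Pa / 146000 m = 3.42×10⁻³ Pa/m
Geostrophic speed: V_g = |∂P/∂n|/(fρ) = 3.42×10⁻³/(1.41×10⁻⁴ × 1.19) = 20.4 m/s
Around a high, pressure-gradient force acts outward with centrifugal, so Coriolis balances both:
fV = (1/ρ)|∂P/∂n| + V²/R  →  V² − fR·V + fR·V_g = 0
With fR = 1.41×10⁻⁴ × 967×10³ m = 136 m/s:
V = [fR − √((fR)² − 4 fR V_g)]/2 = [136 − √(136² − 4×136×20.4)]/2 = 25 m/s
Supergeostrophic (V > V_g = 20.4 m/s), as expected around a high.

25 m s⁻¹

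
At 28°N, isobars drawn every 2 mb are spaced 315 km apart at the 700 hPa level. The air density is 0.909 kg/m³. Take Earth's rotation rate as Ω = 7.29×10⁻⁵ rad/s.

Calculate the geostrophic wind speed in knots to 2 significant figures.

20 knots

Coriolis parameter at 28°N:
f = 2Ω sin φ = 2 × 7.29×10⁻⁵ × sin 28° = 6.84×10⁻⁵ s⁻¹
Pressure gradient: |∂P/∂n| = 200 Pa / 315000 m = 6.35×10⁻⁴ Pa/m
Geostrophic balance (pressure-gradient force = Coriolis force):
V_g = (1/(fρ)) |∂P/∂n| = 6.35×10⁻⁴ / (6.84×10⁻⁵ × 0.909) = 10.2 m/s
Converting: 10.2 m/s × 1.944 = 20 knots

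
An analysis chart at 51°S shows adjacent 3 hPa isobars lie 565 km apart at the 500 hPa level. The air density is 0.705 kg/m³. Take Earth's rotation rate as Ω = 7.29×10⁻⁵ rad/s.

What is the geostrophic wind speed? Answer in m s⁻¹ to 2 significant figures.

6.6 m s⁻¹

Coriolis parameter at 51°S:
f = 2Ω sin φ = 2 × 7.29×10⁻⁵ × sin 51° = 1.13×10⁻⁴ s⁻¹
Pressure gradient: |∂P/∂n| = 300 Pa / 565000 m = 5.31×10⁻⁴ Pa/m
Geostrophic balance (pressure-gradient force = Coriolis force):
V_g = (1/(fρ)) |∂P/∂n| = 5.31×10⁻⁴ / (1.13×10⁻⁴ × 0.705) = 6.65 m/s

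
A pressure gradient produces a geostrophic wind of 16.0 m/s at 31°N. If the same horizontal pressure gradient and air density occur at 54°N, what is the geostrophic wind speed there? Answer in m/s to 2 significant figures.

With the same pressure gradient and density, V_g ∝ 1/f ∝ 1/sin φ.
V₂ = V₁ · sin φ₁ / sin φ₂ = 16.0 × sin 31° / sin 54°
V₂ = 16.0 × 0.5150/0.8090 = 10 m/s

10 m/s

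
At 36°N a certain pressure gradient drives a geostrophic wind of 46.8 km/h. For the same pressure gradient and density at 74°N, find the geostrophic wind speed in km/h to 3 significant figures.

With the same pressure gradient and density, V_g ∝ 1/f ∝ 1/sin φ.
V₂ = V₁ · sin φ₁ / sin φ₂ = 46.8 × sin 36° / sin 74°
V₂ = 46.8 × 0.5878/0.9613 = 28.6 km/h

28.6 km/h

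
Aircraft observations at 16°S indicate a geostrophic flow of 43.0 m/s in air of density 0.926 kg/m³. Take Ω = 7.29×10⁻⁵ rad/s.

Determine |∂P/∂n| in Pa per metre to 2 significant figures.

Coriolis parameter at 16°S:
f = 2Ω sin φ = 2 × 7.29×10⁻⁵ × sin 16° = 4.02×10⁻⁵ s⁻¹
Geostrophic balance rearranged: |∂P/∂n| = f ρ V_g
|∂P/∂n| = 4.02×10⁻⁵ × 0.926 × 43.0 = 1.60×10⁻³ Pa/m

1.6×10⁻³ Pa/m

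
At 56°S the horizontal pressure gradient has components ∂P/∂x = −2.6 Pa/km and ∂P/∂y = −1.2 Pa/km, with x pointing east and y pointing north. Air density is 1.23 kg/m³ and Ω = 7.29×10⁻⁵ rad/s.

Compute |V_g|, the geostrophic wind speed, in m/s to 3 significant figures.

Coriolis parameter at 56°S:
f = 2Ω sin φ = 2 × 7.29×10⁻⁵ × sin 56° = 1.21×10⁻⁴ s⁻¹
In the Southern Hemisphere f is negative: f = −1.21×10⁻⁴ s⁻¹.
Component geostrophic relations (x east, y north):
u_g = −(1/(fρ)) ∂P/∂y,  v_g = (1/(fρ)) ∂P/∂x
u_g = −(−1.2×10⁻³)/(−1.21×10⁻⁴ × 1.23) = −8.07 m/s;  v_g = (−2.6×10⁻³)/(−1.21×10⁻⁴ × 1.23) = 17.5 m/s
|V_g| = √(u_g² + v_g²) = 19.3 m/s

19.3 m/s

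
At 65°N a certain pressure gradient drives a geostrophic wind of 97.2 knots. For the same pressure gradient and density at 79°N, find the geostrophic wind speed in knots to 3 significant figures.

89.7 knots

With the same pressure gradient and density, V_g ∝ 1/f ∝ 1/sin φ.
V₂ = V₁ · sin φ₁ / sin φ₂ = 97.2 × sin 65° / sin 79°
V₂ = 97.2 × 0.9063/0.9816 = 89.7 knots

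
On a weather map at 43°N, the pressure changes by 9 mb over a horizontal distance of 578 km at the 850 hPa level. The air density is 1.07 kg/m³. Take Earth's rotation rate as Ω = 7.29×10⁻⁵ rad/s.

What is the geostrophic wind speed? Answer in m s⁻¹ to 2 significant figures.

15 m s⁻¹

Coriolis parameter at 43°N:
f = 2Ω sin φ = 2 × 7.29×10⁻⁵ × sin 43° = 9.94×10⁻⁵ s⁻¹
Pressure gradient: |∂P/∂n| = 900 Pa / 578000 m = 1.56×10⁻³ Pa/m
Geostrophic balance (pressure-gradient force = Coriolis force):
V_g = (1/(fρ)) |∂P/∂n| = 1.56×10⁻³ / (9.94×10⁻⁵ × 1.07) = 14.6 m/s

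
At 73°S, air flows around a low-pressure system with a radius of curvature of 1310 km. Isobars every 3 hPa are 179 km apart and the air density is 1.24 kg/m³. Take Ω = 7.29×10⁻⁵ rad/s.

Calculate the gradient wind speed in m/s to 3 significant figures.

Coriolis parameter at 73°S:
f = 2Ω sin φ = 2 × 7.29×10⁻⁵ × sin 73° = 1.39×10⁻⁴ s⁻¹
Pressure gradient: |∂P/∂n| = 300 Pa / 179000 m = 1.68×10⁻³ Pa/m
Geostrophic speed: V_g = |∂P/∂n|/(fρ) = 1.68×10⁻³/(1.39×10⁻⁴ × 1.24) = 9.69 m/s
Around a low, centrifugal force acts outward with Coriolis, so pressure-gradient force balances both:
(1/ρ)|∂P/∂n| = fV + V²/R  →  V² + fR·V − fR·V_g = 0
With fR = 1.39×10⁻⁴ × 1310×10³ m = 183 m/s:
V = [−fR + √((fR)² + 4 fR V_g)]/2 = [−183 + √(183² + 4×183×9.69)]/2 = 9.23 m/s
Subgeostrophic (V < V_g = 9.69 m/s), as expected around a low.

9.23 m/s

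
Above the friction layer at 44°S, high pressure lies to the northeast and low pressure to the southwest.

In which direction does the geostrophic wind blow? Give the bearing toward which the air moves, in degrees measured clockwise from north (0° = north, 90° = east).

The pressure-gradient force points toward the southwest (bearing 225°).
Geostrophic balance: in the Southern Hemisphere the Coriolis force deflects motion to the left, so the geostrophic wind blows 90° to the left of the pressure-gradient force (low pressure on the right).
Rotating 225° by 90° counterclockwise gives 135° — the wind blows toward the southeast.

135°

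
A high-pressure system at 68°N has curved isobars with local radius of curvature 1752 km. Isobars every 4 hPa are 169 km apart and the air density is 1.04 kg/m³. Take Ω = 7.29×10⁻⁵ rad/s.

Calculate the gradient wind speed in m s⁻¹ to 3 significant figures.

18.2 m s⁻¹

Coriolis parameter at 68°N:
f = 2Ω sin φ = 2 × 7.29×10⁻⁵ × sin 68° = 1.35×10⁻⁴ s⁻¹
Pressure gradient: |∂P/∂n| = 400 Pa / 169000 m = 2.37×10⁻³ Pa/m
Geostrophic speed: V_g = |∂P/∂n|/(fρ) = 2.37×10⁻³/(1.35×10⁻⁴ × 1.04) = 16.8 m/s
Around a high, pressure-gradient force acts outward with centrifugal, so Coriolis balances both:
fV = (1/ρ)|∂P/∂n| + V²/R  →  V² − fR·V + fR·V_g = 0
With fR = 1.35×10⁻⁴ × 1752×10³ m = 237 m/s:
V = [fR − √((fR)² − 4 fR V_g)]/2 = [237 − √(237² − 4×237×16.8)]/2 = 18.2 m/s
Supergeostrophic (V > V_g = 16.8 m/s), as expected around a high.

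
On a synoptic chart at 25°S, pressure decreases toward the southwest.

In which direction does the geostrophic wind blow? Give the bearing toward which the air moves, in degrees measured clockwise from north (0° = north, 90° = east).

The pressure-gradient force points toward the southwest (bearing 225°).
Geostrophic balance: in the Southern Hemisphere the Coriolis force deflects motion to the left, so the geostrophic wind blows 90° to the left of the pressure-gradient force (low pressure on the right).
Rotating 225° by 90° counterclockwise gives 135° — the wind blows toward the southeast.

135°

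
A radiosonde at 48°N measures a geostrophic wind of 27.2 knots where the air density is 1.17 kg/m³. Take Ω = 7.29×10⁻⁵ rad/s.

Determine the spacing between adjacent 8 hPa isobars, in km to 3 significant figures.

451 km

Coriolis parameter at 48°N:
f = 2Ω sin φ = 2 × 7.29×10⁻⁵ × sin 48° = 1.08×10⁻⁴ s⁻¹
Wind speed in SI: 27.2 knots = 14.0 m/s
Geostrophic balance rearranged: |∂P/∂n| = f ρ V_g
|∂P/∂n| = 1.08×10⁻⁴ × 1.17 × 14.0 = 1.77×10⁻³ Pa/m
Isobar spacing: Δn = ΔP/|∂P/∂n| = 800 Pa / 1.77×10⁻³ Pa/m = 450989 m ≈ 451 km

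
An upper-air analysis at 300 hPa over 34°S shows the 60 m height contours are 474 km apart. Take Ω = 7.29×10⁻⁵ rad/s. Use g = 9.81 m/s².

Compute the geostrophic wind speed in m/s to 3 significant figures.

Coriolis parameter at 34°S:
f = 2Ω sin φ = 2 × 7.29×10⁻⁵ × sin 34° = 8.15×10⁻⁵ s⁻¹
Height gradient: |∂Z/∂n| = 60 m / 474000 m = 1.27×10⁻⁴
On a pressure surface, geostrophic balance gives V_g = (g/f)|∂Z/∂n|:
V_g = 9.81 × 1.27×10⁻⁴ / 8.15×10⁻⁵ = 15.2 m/s

15.2 m/s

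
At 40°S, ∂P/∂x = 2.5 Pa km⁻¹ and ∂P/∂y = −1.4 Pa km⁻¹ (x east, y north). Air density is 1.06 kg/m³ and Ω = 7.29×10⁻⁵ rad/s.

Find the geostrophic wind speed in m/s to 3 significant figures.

28.8 m/s

Coriolis parameter at 40°S:
f = 2Ω sin φ = 2 × 7.29×10⁻⁵ × sin 40° = 9.37×10⁻⁵ s⁻¹
In the Southern Hemisphere f is negative: f = −9.37×10⁻⁵ s⁻¹.
Component geostrophic relations (x east, y north):
u_g = −(1/(fρ)) ∂P/∂y,  v_g = (1/(fρ)) ∂P/∂x
u_g = −(−1.4×10⁻³)/(−9.37×10⁻⁵ × 1.06) = −14.1 m/s;  v_g = (2.5×10⁻³)/(−9.37×10⁻⁵ × 1.06) = −25.2 m/s
|V_g| = √(u_g² + v_g²) = 28.8 m/s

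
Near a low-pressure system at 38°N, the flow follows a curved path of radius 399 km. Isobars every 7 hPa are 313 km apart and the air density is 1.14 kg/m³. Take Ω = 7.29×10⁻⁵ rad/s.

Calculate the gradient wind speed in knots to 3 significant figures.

Coriolis parameter at 38°N:
f = 2Ω sin φ = 2 × 7.29×10⁻⁵ × sin 38° = 8.98×10⁻⁵ s⁻¹
Pressure gradient: |∂P/∂n| = 700 Pa / 313000 m = 2.24×10⁻³ Pa/m
Geostrophic speed: V_g = |∂P/∂n|/(fρ) = 2.24×10⁻³/(8.98×10⁻⁵ × 1.14) = 21.9 m/s
Around a low, centrifugal force acts outward with Coriolis, so pressure-gradient force balances both:
(1/ρ)|∂P/∂n| = fV + V²/R  →  V² + fR·V − fR·V_g = 0
With fR = 8.98×10⁻⁵ × 399×10³ m = 35.8 m/s:
V = [−fR + √((fR)² + 4 fR V_g)]/2 = [−35.8 + √(35.8² + 4×35.8×21.9)]/2 = 15.3 m/s
Subgeostrophic (V < V_g = 21.9 m/s), as expected around a low.
Converting: 15.3 m/s × 1.944 = 29.8 knots

29.8 knots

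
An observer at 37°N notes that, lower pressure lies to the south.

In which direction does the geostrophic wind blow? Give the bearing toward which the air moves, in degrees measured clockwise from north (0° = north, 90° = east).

270°

The pressure-gradient force points toward the south (bearing 180°).
Geostrophic balance: in the Northern Hemisphere the Coriolis force deflects motion to the right, so the geostrophic wind blows 90° to the right of the pressure-gradient force (low pressure on the left).
Rotating 180° by 90° clockwise gives 270° — the wind blows toward the west.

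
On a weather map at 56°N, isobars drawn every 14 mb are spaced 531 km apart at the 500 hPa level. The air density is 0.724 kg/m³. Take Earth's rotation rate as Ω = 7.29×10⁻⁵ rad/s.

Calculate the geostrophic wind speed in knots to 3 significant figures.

Coriolis parameter at 56°N:
f = 2Ω sin φ = 2 × 7.29×10⁻⁵ × sin 56° = 1.21×10⁻⁴ s⁻¹
Pressure gradient: |∂P/∂n| = 1400 Pa / 531000 m = 2.64×10⁻³ Pa/m
Geostrophic balance (pressure-gradient force = Coriolis force):
V_g = (1/(fρ)) |∂P/∂n| = 2.64×10⁻³ / (1.21×10⁻⁴ × 0.724) = 30.1 m/s
Converting: 30.1 m/s × 1.944 = 58.6 knots

58.6 knots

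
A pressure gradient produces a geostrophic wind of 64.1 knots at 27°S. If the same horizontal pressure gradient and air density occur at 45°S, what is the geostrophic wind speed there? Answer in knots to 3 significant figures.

With the same pressure gradient and density, V_g ∝ 1/f ∝ 1/sin φ.
V₂ = V₁ · sin φ₁ / sin φ₂ = 64.1 × sin 27° / sin 45°
V₂ = 64.1 × 0.4540/0.7071 = 41.2 knots

41.2 knots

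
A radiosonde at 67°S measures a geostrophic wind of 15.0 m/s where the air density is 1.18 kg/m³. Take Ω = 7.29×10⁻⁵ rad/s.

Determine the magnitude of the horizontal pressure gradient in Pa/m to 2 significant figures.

Coriolis parameter at 67°S:
f = 2Ω sin φ = 2 × 7.29×10⁻⁵ × sin 67° = 1.34×10⁻⁴ s⁻¹
Geostrophic balance rearranged: |∂P/∂n| = f ρ V_g
|∂P/∂n| = 1.34×10⁻⁴ × 1.18 × 15.0 = 2.38×10⁻³ Pa/m

2.4×10⁻³ Pa/m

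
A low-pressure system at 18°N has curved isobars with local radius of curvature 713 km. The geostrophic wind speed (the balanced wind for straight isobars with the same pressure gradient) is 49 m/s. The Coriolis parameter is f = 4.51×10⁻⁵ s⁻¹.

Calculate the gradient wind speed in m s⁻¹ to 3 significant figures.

Around a low, centrifugal force acts outward with Coriolis, so pressure-gradient force balances both:
(1/ρ)|∂P/∂n| = fV + V²/R  →  V² + fR·V − fR·V_g = 0
With fR = 4.51×10⁻⁵ × 713×10³ m = 32.2 m/s:
V = [−fR + √((fR)² + 4 fR V_g)]/2 = [−32.2 + √(32.2² + 4×32.2×49)]/2 = 26.7 m/s
Subgeostrophic (V < V_g = 49 m/s), as expected around a low.

26.7 m s⁻¹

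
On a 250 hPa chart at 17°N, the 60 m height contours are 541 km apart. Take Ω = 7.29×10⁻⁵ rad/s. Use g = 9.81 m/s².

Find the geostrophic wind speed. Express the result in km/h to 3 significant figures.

Coriolis parameter at 17°N:
f = 2Ω sin φ = 2 × 7.29×10⁻⁵ × sin 17° = 4.26×10⁻⁵ s⁻¹
Height gradient: |∂Z/∂n| = 60 m / 541000 m = 1.11×10⁻⁴
On a pressure surface, geostrophic balance gives V_g = (g/f)|∂Z/∂n|:
V_g = 9.81 × 1.11×10⁻⁴ / 4.26×10⁻⁵ = 25.5 m/s
Converting: 25.5 m/s × 3.6 = 91.9 km/h

91.9 km/h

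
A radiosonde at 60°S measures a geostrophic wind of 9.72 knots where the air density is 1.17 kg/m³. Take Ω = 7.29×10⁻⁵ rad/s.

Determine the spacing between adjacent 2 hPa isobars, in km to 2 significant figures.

270 km

Coriolis parameter at 60°S:
f = 2Ω sin φ = 2 × 7.29×10⁻⁵ × sin 60° = 1.26×10⁻⁴ s⁻¹
Wind speed in SI: 9.72 knots = 5.00 m/s
Geostrophic balance rearranged: |∂P/∂n| = f ρ V_g
|∂P/∂n| = 1.26×10⁻⁴ × 1.17 × 5.00 = 7.39×10⁻⁴ Pa/m
Isobar spacing: Δn = ΔP/|∂P/∂n| = 200 Pa / 7.39×10⁻⁴ Pa/m = 270739 m ≈ 270 km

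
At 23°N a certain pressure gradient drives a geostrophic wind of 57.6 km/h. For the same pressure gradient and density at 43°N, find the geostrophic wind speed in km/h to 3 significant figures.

With the same pressure gradient and density, V_g ∝ 1/f ∝ 1/sin φ.
V₂ = V₁ · sin φ₁ / sin φ₂ = 57.6 × sin 23° / sin 43°
V₂ = 57.6 × 0.3907/0.6820 = 33.0 km/h

33.0 km/h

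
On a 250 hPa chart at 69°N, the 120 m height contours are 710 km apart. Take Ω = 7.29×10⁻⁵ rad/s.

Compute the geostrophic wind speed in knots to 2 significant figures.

24 knots

Coriolis parameter at 69°N:
f = 2Ω sin φ = 2 × 7.29×10⁻⁵ × sin 69° = 1.36×10⁻⁴ s⁻¹
Height gradient: |∂Z/∂n| = 120 m / 710000 m = 1.69×10⁻⁴
On a pressure surface, geostrophic balance gives V_g = (g/f)|∂Z/∂n|:
V_g = 9.81 × 1.69×10⁻⁴ / 1.36×10⁻⁴ = 12.2 m/s
Converting: 12.2 m/s × 1.944 = 24 knots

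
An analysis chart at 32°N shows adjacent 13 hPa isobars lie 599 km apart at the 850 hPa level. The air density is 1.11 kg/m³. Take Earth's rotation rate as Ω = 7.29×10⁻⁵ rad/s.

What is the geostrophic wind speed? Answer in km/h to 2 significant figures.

Coriolis parameter at 32°N:
f = 2Ω sin φ = 2 × 7.29×10⁻⁵ × sin 32° = 7.73×10⁻⁵ s⁻¹
Pressure gradient: |∂P/∂n| = 1300 Pa / 599000 m = 2.17×10⁻³ Pa/m
Geostrophic balance (pressure-gradient force = Coriolis force):
V_g = (1/(fρ)) |∂P/∂n| = 2.17×10⁻³ / (7.73×10⁻⁵ × 1.11) = 25.3 m/s
Converting: 25.3 m/s × 3.6 = 91 km/h

91 km/h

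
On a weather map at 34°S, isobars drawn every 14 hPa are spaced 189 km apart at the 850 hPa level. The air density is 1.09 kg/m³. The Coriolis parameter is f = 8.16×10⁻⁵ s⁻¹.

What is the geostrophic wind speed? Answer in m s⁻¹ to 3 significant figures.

Pressure gradient: |∂P/∂n| = 1400 Pa / 189000 m = 7.41×10⁻³ Pa/m
Geostrophic balance (pressure-gradient force = Coriolis force):
V_g = (1/(fρ)) |∂P/∂n| = 7.41×10⁻³ / (8.16×10⁻⁵ × 1.09) = 83.3 m/s

83.3 m s⁻¹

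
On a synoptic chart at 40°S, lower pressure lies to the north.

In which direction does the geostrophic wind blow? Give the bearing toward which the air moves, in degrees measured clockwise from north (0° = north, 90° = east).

The pressure-gradient force points toward the north (bearing 000°).
Geostrophic balance: in the Southern Hemisphere the Coriolis force deflects motion to the left, so the geostrophic wind blows 90° to the left of the pressure-gradient force (low pressure on the right).
Rotating 000° by 90° counterclockwise gives 270° — the wind blows toward the west.

270°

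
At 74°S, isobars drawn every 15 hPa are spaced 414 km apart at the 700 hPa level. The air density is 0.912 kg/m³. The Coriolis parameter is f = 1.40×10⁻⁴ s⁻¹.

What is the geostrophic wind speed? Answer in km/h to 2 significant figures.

Pressure gradient: |∂P/∂n| = 1500 Pa / 414000 m = 3.62×10⁻³ Pa/m
Geostrophic balance (pressure-gradient force = Coriolis force):
V_g = (1/(fρ)) |∂P/∂n| = 3.62×10⁻³ / (1.40×10⁻⁴ × 0.912) = 28.4 m/s
Converting: 28.4 m/s × 3.6 = 100 km/h

100 km/h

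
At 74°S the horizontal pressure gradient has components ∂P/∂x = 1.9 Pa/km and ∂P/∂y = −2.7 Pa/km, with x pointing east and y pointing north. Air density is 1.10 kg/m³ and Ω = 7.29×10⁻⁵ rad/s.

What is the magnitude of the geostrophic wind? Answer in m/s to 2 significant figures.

Coriolis parameter at 74°S:
f = 2Ω sin φ = 2 × 7.29×10⁻⁵ × sin 74° = 1.40×10⁻⁴ s⁻¹
In the Southern Hemisphere f is negative: f = −1.40×10⁻⁴ s⁻¹.
Component geostrophic relations (x east, y north):
u_g = −(1/(fρ)) ∂P/∂y,  v_g = (1/(fρ)) ∂P/∂x
u_g = −(−2.7×10⁻³)/(−1.40×10⁻⁴ × 1.10) = −17.5 m/s;  v_g = (1.9×10⁻³)/(−1.40×10⁻⁴ × 1.10) = −12.3 m/s
|V_g| = √(u_g² + v_g²) = 21.4 m/s

21 m/s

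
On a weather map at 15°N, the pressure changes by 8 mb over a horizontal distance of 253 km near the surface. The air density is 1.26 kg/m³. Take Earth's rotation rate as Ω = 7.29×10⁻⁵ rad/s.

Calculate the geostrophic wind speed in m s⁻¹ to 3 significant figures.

Coriolis parameter at 15°N:
f = 2Ω sin φ = 2 × 7.29×10⁻⁵ × sin 15° = 3.77×10⁻⁵ s⁻¹
Pressure gradient: |∂P/∂n| = 800 Pa / 253000 m = 3.16×10⁻³ Pa/m
Geostrophic balance (pressure-gradient force = Coriolis force):
V_g = (1/(fρ)) |∂P/∂n| = 3.16×10⁻³ / (3.77×10⁻⁵ × 1.26) = 66.5 m/s

66.5 m s⁻¹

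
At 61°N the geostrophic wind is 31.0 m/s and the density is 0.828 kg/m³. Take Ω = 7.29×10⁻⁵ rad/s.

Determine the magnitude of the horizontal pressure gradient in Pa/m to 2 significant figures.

Coriolis parameter at 61°N:
f = 2Ω sin φ = 2 × 7.29×10⁻⁵ × sin 61° = 1.28×10⁻⁴ s⁻¹
Geostrophic balance rearranged: |∂P/∂n| = f ρ V_g
|∂P/∂n| = 1.28×10⁻⁴ × 0.828 × 31.0 = 3.27×10⁻³ Pa/m

3.3×10⁻³ Pa/m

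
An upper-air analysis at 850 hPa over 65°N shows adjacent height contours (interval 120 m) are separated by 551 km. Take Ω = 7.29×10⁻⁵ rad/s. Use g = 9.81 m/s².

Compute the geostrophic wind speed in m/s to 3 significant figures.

16.2 m/s

Coriolis parameter at 65°N:
f = 2Ω sin φ = 2 × 7.29×10⁻⁵ × sin 65° = 1.32×10⁻⁴ s⁻¹
Height gradient: |∂Z/∂n| = 120 m / 551000 m = 2.18×10⁻⁴
On a pressure surface, geostrophic balance gives V_g = (g/f)|∂Z/∂n|:
V_g = 9.81 × 2.18×10⁻⁴ / 1.32×10⁻⁴ = 16.2 m/s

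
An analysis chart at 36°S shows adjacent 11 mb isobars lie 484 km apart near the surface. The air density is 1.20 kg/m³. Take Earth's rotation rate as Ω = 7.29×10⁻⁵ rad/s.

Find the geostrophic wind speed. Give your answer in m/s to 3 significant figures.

Coriolis parameter at 36°S:
f = 2Ω sin φ = 2 × 7.29×10⁻⁵ × sin 36° = 8.57×10⁻⁵ s⁻¹
Pressure gradient: |∂P/∂n| = 1100 Pa / 484000 m = 2.27×10⁻³ Pa/m
Geostrophic balance (pressure-gradient force = Coriolis force):
V_g = (1/(fρ)) |∂P/∂n| = 2.27×10⁻³ / (8.57×10⁻⁵ × 1.20) = 22.1 m/s

22.1 m/s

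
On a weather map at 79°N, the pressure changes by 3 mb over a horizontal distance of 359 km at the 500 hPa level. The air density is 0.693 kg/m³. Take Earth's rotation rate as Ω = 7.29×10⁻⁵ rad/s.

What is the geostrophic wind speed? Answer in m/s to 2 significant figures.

Coriolis parameter at 79°N:
f = 2Ω sin φ = 2 × 7.29×10⁻⁵ × sin 79° = 1.43×10⁻⁴ s⁻¹
Pressure gradient: |∂P/∂n| = 300 Pa / 359000 m = 8.36×10⁻⁴ Pa/m
Geostrophic balance (pressure-gradient force = Coriolis force):
V_g = (1/(fρ)) |∂P/∂n| = 8.36×10⁻⁴ / (1.43×10⁻⁴ × 0.693) = 8.43 m/s

8.4 m/s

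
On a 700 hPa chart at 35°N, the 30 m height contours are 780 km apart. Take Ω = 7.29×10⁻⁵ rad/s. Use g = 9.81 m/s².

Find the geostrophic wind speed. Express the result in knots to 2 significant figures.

8.8 knots

Coriolis parameter at 35°N:
f = 2Ω sin φ = 2 × 7.29×10⁻⁵ × sin 35° = 8.36×10⁻⁵ s⁻¹
Height gradient: |∂Z/∂n| = 30 m / 780000 m = 3.85×10⁻⁵
On a pressure surface, geostrophic balance gives V_g = (g/f)|∂Z/∂n|:
V_g = 9.81 × 3.85×10⁻⁵ / 8.36×10⁻⁵ = 4.51 m/s
Converting: 4.51 m/s × 1.944 = 8.8 knots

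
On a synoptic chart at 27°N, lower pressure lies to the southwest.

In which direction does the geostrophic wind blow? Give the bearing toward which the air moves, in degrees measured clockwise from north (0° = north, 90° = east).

315°

The pressure-gradient force points toward the southwest (bearing 225°).
Geostrophic balance: in the Northern Hemisphere the Coriolis force deflects motion to the right, so the geostrophic wind blows 90° to the right of the pressure-gradient force (low pressure on the left).
Rotating 225° by 90° clockwise gives 315° — the wind blows toward the northwest.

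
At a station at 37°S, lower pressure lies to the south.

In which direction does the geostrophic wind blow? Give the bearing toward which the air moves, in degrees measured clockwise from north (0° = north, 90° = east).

090°

The pressure-gradient force points toward the south (bearing 180°).
Geostrophic balance: in the Southern Hemisphere the Coriolis force deflects motion to the left, so the geostrophic wind blows 90° to the left of the pressure-gradient force (low pressure on the right).
Rotating 180° by 90° counterclockwise gives 090° — the wind blows toward the east.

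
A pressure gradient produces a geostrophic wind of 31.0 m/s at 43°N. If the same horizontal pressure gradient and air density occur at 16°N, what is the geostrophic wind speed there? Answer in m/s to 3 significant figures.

With the same pressure gradient and density, V_g ∝ 1/f ∝ 1/sin φ.
V₂ = V₁ · sin φ₁ / sin φ₂ = 31.0 × sin 43° / sin 16°
V₂ = 31.0 × 0.6820/0.2756 = 76.7 m/s

76.7 m/s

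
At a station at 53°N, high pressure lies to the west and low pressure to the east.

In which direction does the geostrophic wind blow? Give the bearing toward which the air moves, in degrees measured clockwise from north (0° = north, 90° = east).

180°

The pressure-gradient force points toward the east (bearing 090°).
Geostrophic balance: in the Northern Hemisphere the Coriolis force deflects motion to the right, so the geostrophic wind blows 90° to the right of the pressure-gradient force (low pressure on the left).
Rotating 090° by 90° clockwise gives 180° — the wind blows toward the south.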